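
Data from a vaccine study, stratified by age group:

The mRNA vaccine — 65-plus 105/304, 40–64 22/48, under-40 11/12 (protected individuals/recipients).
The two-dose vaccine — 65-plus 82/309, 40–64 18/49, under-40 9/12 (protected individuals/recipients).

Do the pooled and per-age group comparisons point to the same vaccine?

Yes

65-plus: the mRNA vaccine 105/304 = 34.5%, the two-dose vaccine 82/309 = 26.5% → the mRNA vaccine
40–64: the mRNA vaccine 22/48 = 45.8%, the two-dose vaccine 18/49 = 36.7% → the mRNA vaccine
Under-40: the mRNA vaccine 11/12 = 91.7%, the two-dose vaccine 9/12 = 75.0% → the mRNA vaccine
Overall: the mRNA vaccine 138/364 = 37.9%, the two-dose vaccine 109/370 = 29.5% → the mRNA vaccine
The mRNA vaccine wins overall and in every age group — no reversal.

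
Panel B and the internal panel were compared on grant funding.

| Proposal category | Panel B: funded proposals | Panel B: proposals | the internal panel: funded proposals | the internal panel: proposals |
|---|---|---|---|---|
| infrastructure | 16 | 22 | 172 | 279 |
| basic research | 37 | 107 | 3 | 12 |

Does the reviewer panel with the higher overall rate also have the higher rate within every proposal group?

No

Infrastructure: Panel B 16/22 = 72.7%, the internal panel 172/279 = 61.6% → Panel B
Basic research: Panel B 37/107 = 34.6%, the internal panel 3/12 = 25.0% → Panel B
Overall: Panel B 53/129 = 41.1%, the internal panel 175/291 = 60.1% → the internal panel
Panel B wins each proposal group but the internal panel wins overall — the comparison reverses. Panel B's proposals skew toward basic research, which has a lower base rate.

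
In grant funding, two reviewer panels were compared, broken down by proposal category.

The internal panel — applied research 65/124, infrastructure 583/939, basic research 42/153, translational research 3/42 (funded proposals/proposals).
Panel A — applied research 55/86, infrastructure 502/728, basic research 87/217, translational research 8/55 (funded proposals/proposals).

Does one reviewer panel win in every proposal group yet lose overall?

No

Applied research: the internal panel 65/124 = 52.4%, Panel A 55/86 = 64.0% → Panel A
Infrastructure: the internal panel 583/939 = 62.1%, Panel A 502/728 = 69.0% → Panel A
Basic research: the internal panel 42/153 = 27.5%, Panel A 87/217 = 40.1% → Panel A
Translational research: the internal panel 3/42 = 7.1%, Panel A 8/55 = 14.5% → Panel A
Overall: the internal panel 693/1258 = 55.1%, Panel A 652/1086 = 60.0% → Panel A
Panel A wins overall and in every proposal group — no reversal.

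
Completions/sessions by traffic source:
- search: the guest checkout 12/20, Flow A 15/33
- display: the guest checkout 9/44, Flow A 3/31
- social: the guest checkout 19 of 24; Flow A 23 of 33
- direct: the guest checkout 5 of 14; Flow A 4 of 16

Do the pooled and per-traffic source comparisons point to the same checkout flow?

Yes

Search: the guest checkout 12/20 = 60.0%, Flow A 15/33 = 45.5% → the guest checkout
Display: the guest checkout 9/44 = 20.5%, Flow A 3/31 = 9.7% → the guest checkout
Social: the guest checkout 19/24 = 79.2%, Flow A 23/33 = 69.7% → the guest checkout
Direct: the guest checkout 5/14 = 35.7%, Flow A 4/16 = 25.0% → the guest checkout
Overall: the guest checkout 45/102 = 44.1%, Flow A 45/113 = 39.8% → the guest checkout
The guest checkout wins overall and in every traffic group — no reversal.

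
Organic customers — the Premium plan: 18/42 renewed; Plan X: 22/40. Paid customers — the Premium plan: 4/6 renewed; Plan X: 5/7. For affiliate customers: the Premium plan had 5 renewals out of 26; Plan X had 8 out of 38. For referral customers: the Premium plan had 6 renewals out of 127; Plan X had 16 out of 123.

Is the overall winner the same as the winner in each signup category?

Yes

Organic: the Premium plan 18/42 = 42.9%, Plan X 22/40 = 55.0% → Plan X
Paid: the Premium plan 4/6 = 66.7%, Plan X 5/7 = 71.4% → Plan X
Affiliate: the Premium plan 5/26 = 19.2%, Plan X 8/38 = 21.1% → Plan X
Referral: the Premium plan 6/127 = 4.7%, Plan X 16/123 = 13.0% → Plan X
Overall: the Premium plan 33/201 = 16.4%, Plan X 51/208 = 24.5% → Plan X
Plan X wins overall and in every signup group — no reversal.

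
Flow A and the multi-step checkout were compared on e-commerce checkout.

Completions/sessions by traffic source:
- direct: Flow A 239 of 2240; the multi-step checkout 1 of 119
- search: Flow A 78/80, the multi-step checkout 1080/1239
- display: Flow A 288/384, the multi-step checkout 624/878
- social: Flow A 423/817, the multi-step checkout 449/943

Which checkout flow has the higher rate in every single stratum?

Flow A

Direct: Flow A 239/2240 = 10.7%, the multi-step checkout 1/119 = 0.8% → Flow A
Search: Flow A 78/80 = 97.5%, the multi-step checkout 1080/1239 = 87.2% → Flow A
Display: Flow A 288/384 = 75.0%, the multi-step checkout 624/878 = 71.1% → Flow A
Social: Flow A 423/817 = 51.8%, the multi-step checkout 449/943 = 47.6% → Flow A
Flow A has the higher rate in all 4 groups.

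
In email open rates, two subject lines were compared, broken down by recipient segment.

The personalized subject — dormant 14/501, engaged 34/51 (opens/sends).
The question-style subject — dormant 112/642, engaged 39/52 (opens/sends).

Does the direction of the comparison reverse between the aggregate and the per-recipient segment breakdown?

No

Dormant: the personalized subject 14/501 = 2.8%, the question-style subject 112/642 = 17.4% → the question-style subject
Engaged: the personalized subject 34/51 = 66.7%, the question-style subject 39/52 = 75.0% → the question-style subject
Overall: the personalized subject 48/552 = 8.7%, the question-style subject 151/694 = 21.8% → the question-style subject
The question-style subject wins overall and in every recipient group — no reversal.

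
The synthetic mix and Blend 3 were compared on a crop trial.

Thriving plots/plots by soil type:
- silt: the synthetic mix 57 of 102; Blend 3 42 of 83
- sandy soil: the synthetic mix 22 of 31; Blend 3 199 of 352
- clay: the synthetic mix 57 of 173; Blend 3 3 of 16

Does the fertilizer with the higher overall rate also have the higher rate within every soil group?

Silt: the synthetic mix 57/102 = 55.9%, Blend 3 42/83 = 50.6% → the synthetic mix
Sandy soil: the synthetic mix 22/31 = 71.0%, Blend 3 199/352 = 56.5% → the synthetic mix
Clay: the synthetic mix 57/173 = 32.9%, Blend 3 3/16 = 18.8% → the synthetic mix
Overall: the synthetic mix 136/306 = 44.4%, Blend 3 244/451 = 54.1% → Blend 3
The synthetic mix wins each soil group but Blend 3 wins overall — the comparison reverses. The synthetic mix's plots skew toward clay, which has a lower base rate.

No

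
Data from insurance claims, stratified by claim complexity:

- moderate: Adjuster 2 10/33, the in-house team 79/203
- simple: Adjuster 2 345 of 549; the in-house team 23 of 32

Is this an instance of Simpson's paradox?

Yes

Moderate: Adjuster 2 10/33 = 30.3%, the in-house team 79/203 = 38.9% → the in-house team
Simple: Adjuster 2 345/549 = 62.8%, the in-house team 23/32 = 71.9% → the in-house team
Overall: Adjuster 2 355/582 = 61.0%, the in-house team 102/235 = 43.4% → Adjuster 2
The in-house team wins each claim group but Adjuster 2 wins overall — the comparison reverses. The in-house team's claims skew toward moderate, which has a lower base rate.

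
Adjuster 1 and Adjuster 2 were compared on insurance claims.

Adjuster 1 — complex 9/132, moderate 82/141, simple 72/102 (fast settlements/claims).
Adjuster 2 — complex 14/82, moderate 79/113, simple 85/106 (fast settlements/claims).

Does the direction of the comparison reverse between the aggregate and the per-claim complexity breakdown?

No

Complex: Adjuster 1 9/132 = 6.8%, Adjuster 2 14/82 = 17.1% → Adjuster 2
Moderate: Adjuster 1 82/141 = 58.2%, Adjuster 2 79/113 = 69.9% → Adjuster 2
Simple: Adjuster 1 72/102 = 70.6%, Adjuster 2 85/106 = 80.2% → Adjuster 2
Overall: Adjuster 1 163/375 = 43.5%, Adjuster 2 178/301 = 59.1% → Adjuster 2
Adjuster 2 wins overall and in every claim group — no reversal.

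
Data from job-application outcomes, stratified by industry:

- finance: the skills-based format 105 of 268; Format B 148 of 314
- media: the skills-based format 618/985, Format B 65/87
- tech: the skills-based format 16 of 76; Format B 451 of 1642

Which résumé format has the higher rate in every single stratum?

Finance: the skills-based format 105/268 = 39.2%, Format B 148/314 = 47.1% → Format B
Media: the skills-based format 618/985 = 62.7%, Format B 65/87 = 74.7% → Format B
Tech: the skills-based format 16/76 = 21.1%, Format B 451/1642 = 27.5% → Format B
Format B has the higher rate in all 3 groups.

Format B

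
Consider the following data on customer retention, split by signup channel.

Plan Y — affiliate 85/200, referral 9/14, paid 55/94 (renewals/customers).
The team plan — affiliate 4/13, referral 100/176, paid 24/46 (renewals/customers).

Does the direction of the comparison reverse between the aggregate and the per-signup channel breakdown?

Yes

Affiliate: Plan Y 85/200 = 42.5%, the team plan 4/13 = 30.8% → Plan Y
Referral: Plan Y 9/14 = 64.3%, the team plan 100/176 = 56.8% → Plan Y
Paid: Plan Y 55/94 = 58.5%, the team plan 24/46 = 52.2% → Plan Y
Overall: Plan Y 149/308 = 48.4%, the team plan 128/235 = 54.5% → the team plan
Plan Y wins each signup group but the team plan wins overall — the comparison reverses. Plan Y's customers skew toward affiliate, which has a lower base rate.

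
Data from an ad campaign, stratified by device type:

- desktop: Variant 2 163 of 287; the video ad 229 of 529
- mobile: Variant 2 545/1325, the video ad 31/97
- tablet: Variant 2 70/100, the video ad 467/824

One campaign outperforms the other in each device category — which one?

Variant 2

Desktop: Variant 2 163/287 = 56.8%, the video ad 229/529 = 43.3% → Variant 2
Mobile: Variant 2 545/1325 = 41.1%, the video ad 31/97 = 32.0% → Variant 2
Tablet: Variant 2 70/100 = 70.0%, the video ad 467/824 = 56.7% → Variant 2
Variant 2 has the higher rate in all 3 groups.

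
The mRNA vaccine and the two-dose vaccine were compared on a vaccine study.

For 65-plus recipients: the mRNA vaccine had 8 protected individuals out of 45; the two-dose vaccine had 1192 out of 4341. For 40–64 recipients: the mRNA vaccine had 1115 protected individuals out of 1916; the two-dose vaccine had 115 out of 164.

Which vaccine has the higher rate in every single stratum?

65-plus: the mRNA vaccine 8/45 = 17.8%, the two-dose vaccine 1192/4341 = 27.5% → the two-dose vaccine
40–64: the mRNA vaccine 1115/1916 = 58.2%, the two-dose vaccine 115/164 = 70.1% → the two-dose vaccine
The two-dose vaccine has the higher rate in both groups.

the two-dose vaccine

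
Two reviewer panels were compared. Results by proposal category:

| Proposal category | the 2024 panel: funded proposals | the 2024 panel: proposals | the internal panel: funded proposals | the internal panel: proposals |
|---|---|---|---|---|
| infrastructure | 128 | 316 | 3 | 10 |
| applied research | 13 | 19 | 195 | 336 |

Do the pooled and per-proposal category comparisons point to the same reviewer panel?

No

Infrastructure: the 2024 panel 128/316 = 40.5%, the internal panel 3/10 = 30.0% → the 2024 panel
Applied research: the 2024 panel 13/19 = 68.4%, the internal panel 195/336 = 58.0% → the 2024 panel
Overall: the 2024 panel 141/335 = 42.1%, the internal panel 198/346 = 57.2% → the internal panel
The 2024 panel wins each proposal group but the internal panel wins overall — the comparison reverses. The 2024 panel's proposals skew toward infrastructure, which has a lower base rate.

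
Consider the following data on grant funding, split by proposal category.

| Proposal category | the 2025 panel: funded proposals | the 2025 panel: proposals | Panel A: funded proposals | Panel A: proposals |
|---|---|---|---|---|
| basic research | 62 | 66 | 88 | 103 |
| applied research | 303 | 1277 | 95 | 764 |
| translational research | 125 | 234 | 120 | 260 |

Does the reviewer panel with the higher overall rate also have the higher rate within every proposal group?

Basic research: the 2025 panel 62/66 = 93.9%, Panel A 88/103 = 85.4% → the 2025 panel
Applied research: the 2025 panel 303/1277 = 23.7%, Panel A 95/764 = 12.4% → the 2025 panel
Translational research: the 2025 panel 125/234 = 53.4%, Panel A 120/260 = 46.2% → the 2025 panel
Overall: the 2025 panel 490/1577 = 31.1%, Panel A 303/1127 = 26.9% → the 2025 panel
The 2025 panel wins overall and in every proposal group — no reversal.

Yes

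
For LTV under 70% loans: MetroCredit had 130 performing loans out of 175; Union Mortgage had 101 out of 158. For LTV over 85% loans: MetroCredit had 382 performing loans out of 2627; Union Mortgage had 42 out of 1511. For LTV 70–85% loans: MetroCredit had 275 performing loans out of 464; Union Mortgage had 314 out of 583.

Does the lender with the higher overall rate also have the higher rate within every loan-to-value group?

Yes

LTV under 70%: MetroCredit 130/175 = 74.3%, Union Mortgage 101/158 = 63.9% → MetroCredit
LTV over 85%: MetroCredit 382/2627 = 14.5%, Union Mortgage 42/1511 = 2.8% → MetroCredit
LTV 70–85%: MetroCredit 275/464 = 59.3%, Union Mortgage 314/583 = 53.9% → MetroCredit
Overall: MetroCredit 787/3266 = 24.1%, Union Mortgage 457/2252 = 20.3% → MetroCredit
MetroCredit wins overall and in every loan-to-value group — no reversal.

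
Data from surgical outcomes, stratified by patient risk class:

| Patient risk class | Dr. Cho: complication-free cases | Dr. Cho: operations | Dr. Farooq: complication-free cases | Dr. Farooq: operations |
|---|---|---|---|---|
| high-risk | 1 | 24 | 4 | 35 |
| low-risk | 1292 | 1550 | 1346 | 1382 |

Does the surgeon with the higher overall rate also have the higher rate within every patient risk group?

High-risk: Dr. Cho 1/24 = 4.2%, Dr. Farooq 4/35 = 11.4% → Dr. Farooq
Low-risk: Dr. Cho 1292/1550 = 83.4%, Dr. Farooq 1346/1382 = 97.4% → Dr. Farooq
Overall: Dr. Cho 1293/1574 = 82.1%, Dr. Farooq 1350/1417 = 95.3% → Dr. Farooq
Dr. Farooq wins overall and in every patient risk group — no reversal.

Yes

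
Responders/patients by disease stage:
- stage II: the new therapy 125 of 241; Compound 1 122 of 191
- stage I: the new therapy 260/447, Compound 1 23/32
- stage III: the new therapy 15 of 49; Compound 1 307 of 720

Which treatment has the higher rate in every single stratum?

Compound 1

Stage II: the new therapy 125/241 = 51.9%, Compound 1 122/191 = 63.9% → Compound 1
Stage I: the new therapy 260/447 = 58.2%, Compound 1 23/32 = 71.9% → Compound 1
Stage III: the new therapy 15/49 = 30.6%, Compound 1 307/720 = 42.6% → Compound 1
Compound 1 has the higher rate in all 3 groups.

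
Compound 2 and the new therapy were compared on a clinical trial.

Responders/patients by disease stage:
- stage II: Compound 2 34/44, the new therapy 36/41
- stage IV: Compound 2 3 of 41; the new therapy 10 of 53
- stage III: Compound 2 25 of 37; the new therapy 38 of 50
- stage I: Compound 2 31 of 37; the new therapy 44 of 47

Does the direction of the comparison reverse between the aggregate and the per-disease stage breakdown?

No

Stage II: Compound 2 34/44 = 77.3%, the new therapy 36/41 = 87.8% → the new therapy
Stage IV: Compound 2 3/41 = 7.3%, the new therapy 10/53 = 18.9% → the new therapy
Stage III: Compound 2 25/37 = 67.6%, the new therapy 38/50 = 76.0% → the new therapy
Stage I: Compound 2 31/37 = 83.8%, the new therapy 44/47 = 93.6% → the new therapy
Overall: Compound 2 93/159 = 58.5%, the new therapy 128/191 = 67.0% → the new therapy
The new therapy wins overall and in every disease group — no reversal.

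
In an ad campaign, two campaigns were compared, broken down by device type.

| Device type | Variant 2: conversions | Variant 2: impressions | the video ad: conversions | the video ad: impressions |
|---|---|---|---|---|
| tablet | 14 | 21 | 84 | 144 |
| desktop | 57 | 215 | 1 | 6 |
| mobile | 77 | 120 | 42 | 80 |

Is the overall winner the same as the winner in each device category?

Tablet: Variant 2 14/21 = 66.7%, the video ad 84/144 = 58.3% → Variant 2
Desktop: Variant 2 57/215 = 26.5%, the video ad 1/6 = 16.7% → Variant 2
Mobile: Variant 2 77/120 = 64.2%, the video ad 42/80 = 52.5% → Variant 2
Overall: Variant 2 148/356 = 41.6%, the video ad 127/230 = 55.2% → the video ad
Variant 2 wins each device group but the video ad wins overall — the comparison reverses. Variant 2's impressions skew toward desktop, which has a lower base rate.

No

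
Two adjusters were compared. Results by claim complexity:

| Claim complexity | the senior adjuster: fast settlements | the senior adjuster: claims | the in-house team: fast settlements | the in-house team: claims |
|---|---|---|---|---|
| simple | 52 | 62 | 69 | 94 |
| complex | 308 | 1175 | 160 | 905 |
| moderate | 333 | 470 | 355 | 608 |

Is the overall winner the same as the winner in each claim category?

Yes

Simple: the senior adjuster 52/62 = 83.9%, the in-house team 69/94 = 73.4% → the senior adjuster
Complex: the senior adjuster 308/1175 = 26.2%, the in-house team 160/905 = 17.7% → the senior adjuster
Moderate: the senior adjuster 333/470 = 70.9%, the in-house team 355/608 = 58.4% → the senior adjuster
Overall: the senior adjuster 693/1707 = 40.6%, the in-house team 584/1607 = 36.3% → the senior adjuster
The senior adjuster wins overall and in every claim group — no reversal.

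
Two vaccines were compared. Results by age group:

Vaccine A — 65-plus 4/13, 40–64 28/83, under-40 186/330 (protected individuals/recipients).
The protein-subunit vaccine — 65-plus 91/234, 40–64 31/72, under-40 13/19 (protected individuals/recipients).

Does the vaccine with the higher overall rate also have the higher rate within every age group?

No

65-plus: Vaccine A 4/13 = 30.8%, the protein-subunit vaccine 91/234 = 38.9% → the protein-subunit vaccine
40–64: Vaccine A 28/83 = 33.7%, the protein-subunit vaccine 31/72 = 43.1% → the protein-subunit vaccine
Under-40: Vaccine A 186/330 = 56.4%, the protein-subunit vaccine 13/19 = 68.4% → the protein-subunit vaccine
Overall: Vaccine A 218/426 = 51.2%, the protein-subunit vaccine 135/325 = 41.5% → Vaccine A
The protein-subunit vaccine wins each age group but Vaccine A wins overall — the comparison reverses. The protein-subunit vaccine's recipients skew toward 65-plus, which has a lower base rate.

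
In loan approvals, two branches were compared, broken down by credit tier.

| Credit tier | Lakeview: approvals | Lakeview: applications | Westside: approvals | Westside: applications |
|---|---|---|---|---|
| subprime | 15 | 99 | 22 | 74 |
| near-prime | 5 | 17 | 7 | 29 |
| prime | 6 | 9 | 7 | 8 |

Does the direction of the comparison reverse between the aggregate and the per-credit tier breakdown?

Subprime: Lakeview 15/99 = 15.2%, Westside 22/74 = 29.7% → Westside
Near-prime: Lakeview 5/17 = 29.4%, Westside 7/29 = 24.1% → Lakeview
Prime: Lakeview 6/9 = 66.7%, Westside 7/8 = 87.5% → Westside
Overall: Lakeview 26/125 = 20.8%, Westside 36/111 = 32.4% → Westside
Neither sweeps: Lakeview wins 1 of 3 groups, Westside wins 2. Westside wins overall but not every group — no Simpson reversal.

No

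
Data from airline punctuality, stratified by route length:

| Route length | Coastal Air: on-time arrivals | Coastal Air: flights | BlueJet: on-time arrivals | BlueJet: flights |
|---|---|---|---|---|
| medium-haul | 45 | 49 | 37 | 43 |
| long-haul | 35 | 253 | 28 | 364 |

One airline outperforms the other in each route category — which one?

Medium-haul: Coastal Air 45/49 = 91.8%, BlueJet 37/43 = 86.0% → Coastal Air
Long-haul: Coastal Air 35/253 = 13.8%, BlueJet 28/364 = 7.7% → Coastal Air
Coastal Air has the higher rate in both groups.

Coastal Air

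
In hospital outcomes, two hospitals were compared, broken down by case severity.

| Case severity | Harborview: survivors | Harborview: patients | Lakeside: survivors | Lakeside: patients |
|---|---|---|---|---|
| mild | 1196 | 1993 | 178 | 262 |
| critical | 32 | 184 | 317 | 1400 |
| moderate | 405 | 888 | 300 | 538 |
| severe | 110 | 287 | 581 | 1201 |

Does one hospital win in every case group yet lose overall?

Yes

Mild: Harborview 1196/1993 = 60.0%, Lakeside 178/262 = 67.9% → Lakeside
Critical: Harborview 32/184 = 17.4%, Lakeside 317/1400 = 22.6% → Lakeside
Moderate: Harborview 405/888 = 45.6%, Lakeside 300/538 = 55.8% → Lakeside
Severe: Harborview 110/287 = 38.3%, Lakeside 581/1201 = 48.4% → Lakeside
Overall: Harborview 1743/3352 = 52.0%, Lakeside 1376/3401 = 40.5% → Harborview
Lakeside wins each case group but Harborview wins overall — the comparison reverses. Lakeside's patients skew toward critical, which has a lower base rate.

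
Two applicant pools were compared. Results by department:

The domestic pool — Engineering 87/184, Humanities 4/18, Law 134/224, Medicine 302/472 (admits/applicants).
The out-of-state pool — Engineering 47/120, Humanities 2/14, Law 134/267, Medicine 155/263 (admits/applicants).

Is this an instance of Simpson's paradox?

No

Engineering: the domestic pool 87/184 = 47.3%, the out-of-state pool 47/120 = 39.2% → the domestic pool
Humanities: the domestic pool 4/18 = 22.2%, the out-of-state pool 2/14 = 14.3% → the domestic pool
Law: the domestic pool 134/224 = 59.8%, the out-of-state pool 134/267 = 50.2% → the domestic pool
Medicine: the domestic pool 302/472 = 64.0%, the out-of-state pool 155/263 = 58.9% → the domestic pool
Overall: the domestic pool 527/898 = 58.7%, the out-of-state pool 338/664 = 50.9% → the domestic pool
The domestic pool wins overall and in every department group — no reversal.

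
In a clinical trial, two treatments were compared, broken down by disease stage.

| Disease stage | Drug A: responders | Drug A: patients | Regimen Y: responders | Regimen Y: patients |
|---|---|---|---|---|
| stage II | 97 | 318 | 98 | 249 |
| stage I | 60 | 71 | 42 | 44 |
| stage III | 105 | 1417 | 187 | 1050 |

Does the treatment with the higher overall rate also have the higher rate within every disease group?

Yes

Stage II: Drug A 97/318 = 30.5%, Regimen Y 98/249 = 39.4% → Regimen Y
Stage I: Drug A 60/71 = 84.5%, Regimen Y 42/44 = 95.5% → Regimen Y
Stage III: Drug A 105/1417 = 7.4%, Regimen Y 187/1050 = 17.8% → Regimen Y
Overall: Drug A 262/1806 = 14.5%, Regimen Y 327/1343 = 24.3% → Regimen Y
Regimen Y wins overall and in every disease group — no reversal.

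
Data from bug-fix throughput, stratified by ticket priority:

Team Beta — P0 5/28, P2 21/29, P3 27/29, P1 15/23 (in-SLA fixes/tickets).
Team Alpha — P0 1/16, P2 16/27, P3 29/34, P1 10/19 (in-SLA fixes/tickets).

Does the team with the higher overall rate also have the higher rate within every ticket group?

Yes

P0: Team Beta 5/28 = 17.9%, Team Alpha 1/16 = 6.2% → Team Beta
P2: Team Beta 21/29 = 72.4%, Team Alpha 16/27 = 59.3% → Team Beta
P3: Team Beta 27/29 = 93.1%, Team Alpha 29/34 = 85.3% → Team Beta
P1: Team Beta 15/23 = 65.2%, Team Alpha 10/19 = 52.6% → Team Beta
Overall: Team Beta 68/109 = 62.4%, Team Alpha 56/96 = 58.3% → Team Beta
Team Beta wins overall and in every ticket group — no reversal.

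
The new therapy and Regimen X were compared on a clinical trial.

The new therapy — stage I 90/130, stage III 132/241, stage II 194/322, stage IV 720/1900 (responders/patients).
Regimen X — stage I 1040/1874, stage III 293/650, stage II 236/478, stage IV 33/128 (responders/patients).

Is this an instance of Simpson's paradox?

Stage I: the new therapy 90/130 = 69.2%, Regimen X 1040/1874 = 55.5% → the new therapy
Stage III: the new therapy 132/241 = 54.8%, Regimen X 293/650 = 45.1% → the new therapy
Stage II: the new therapy 194/322 = 60.2%, Regimen X 236/478 = 49.4% → the new therapy
Stage IV: the new therapy 720/1900 = 37.9%, Regimen X 33/128 = 25.8% → the new therapy
Overall: the new therapy 1136/2593 = 43.8%, Regimen X 1602/3130 = 51.2% → Regimen X
The new therapy wins each disease group but Regimen X wins overall — the comparison reverses. The new therapy's patients skew toward stage IV, which has a lower base rate.

Yes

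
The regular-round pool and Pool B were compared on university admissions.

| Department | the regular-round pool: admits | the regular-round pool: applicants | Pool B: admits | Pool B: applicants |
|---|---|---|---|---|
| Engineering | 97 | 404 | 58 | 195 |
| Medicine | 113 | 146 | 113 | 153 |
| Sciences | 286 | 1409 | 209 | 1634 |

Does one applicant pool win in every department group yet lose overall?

No

Engineering: the regular-round pool 97/404 = 24.0%, Pool B 58/195 = 29.7% → Pool B
Medicine: the regular-round pool 113/146 = 77.4%, Pool B 113/153 = 73.9% → the regular-round pool
Sciences: the regular-round pool 286/1409 = 20.3%, Pool B 209/1634 = 12.8% → the regular-round pool
Overall: the regular-round pool 496/1959 = 25.3%, Pool B 380/1982 = 19.2% → the regular-round pool
Neither sweeps: the regular-round pool wins 2 of 3 groups, Pool B wins 1. The regular-round pool wins overall but not every group — no Simpson reversal.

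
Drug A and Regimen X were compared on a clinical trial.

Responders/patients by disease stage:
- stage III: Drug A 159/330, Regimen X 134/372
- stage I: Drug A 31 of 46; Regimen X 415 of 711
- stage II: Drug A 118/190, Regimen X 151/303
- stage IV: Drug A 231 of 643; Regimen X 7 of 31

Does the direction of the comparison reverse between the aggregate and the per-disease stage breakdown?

Yes

Stage III: Drug A 159/330 = 48.2%, Regimen X 134/372 = 36.0% → Drug A
Stage I: Drug A 31/46 = 67.4%, Regimen X 415/711 = 58.4% → Drug A
Stage II: Drug A 118/190 = 62.1%, Regimen X 151/303 = 49.8% → Drug A
Stage IV: Drug A 231/643 = 35.9%, Regimen X 7/31 = 22.6% → Drug A
Overall: Drug A 539/1209 = 44.6%, Regimen X 707/1417 = 49.9% → Regimen X
Drug A wins each disease group but Regimen X wins overall — the comparison reverses. Drug A's patients skew toward stage IV, which has a lower base rate.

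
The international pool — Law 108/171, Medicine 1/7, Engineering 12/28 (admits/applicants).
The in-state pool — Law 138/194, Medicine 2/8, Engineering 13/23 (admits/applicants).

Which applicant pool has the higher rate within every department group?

Law: the international pool 108/171 = 63.2%, the in-state pool 138/194 = 71.1% → the in-state pool
Medicine: the international pool 1/7 = 14.3%, the in-state pool 2/8 = 25.0% → the in-state pool
Engineering: the international pool 12/28 = 42.9%, the in-state pool 13/23 = 56.5% → the in-state pool
The in-state pool has the higher rate in all 3 groups.

the in-state pool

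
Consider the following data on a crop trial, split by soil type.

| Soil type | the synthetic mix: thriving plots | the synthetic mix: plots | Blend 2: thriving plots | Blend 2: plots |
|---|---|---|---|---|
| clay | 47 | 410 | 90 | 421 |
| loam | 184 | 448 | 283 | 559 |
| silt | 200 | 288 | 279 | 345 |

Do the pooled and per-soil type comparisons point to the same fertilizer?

Clay: the synthetic mix 47/410 = 11.5%, Blend 2 90/421 = 21.4% → Blend 2
Loam: the synthetic mix 184/448 = 41.1%, Blend 2 283/559 = 50.6% → Blend 2
Silt: the synthetic mix 200/288 = 69.4%, Blend 2 279/345 = 80.9% → Blend 2
Overall: the synthetic mix 431/1146 = 37.6%, Blend 2 652/1325 = 49.2% → Blend 2
Blend 2 wins overall and in every soil group — no reversal.

Yes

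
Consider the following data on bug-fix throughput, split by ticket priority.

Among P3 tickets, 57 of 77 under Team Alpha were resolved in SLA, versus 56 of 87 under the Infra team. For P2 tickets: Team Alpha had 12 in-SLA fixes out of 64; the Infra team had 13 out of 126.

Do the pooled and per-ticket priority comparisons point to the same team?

Yes

P3: Team Alpha 57/77 = 74.0%, the Infra team 56/87 = 64.4% → Team Alpha
P2: Team Alpha 12/64 = 18.8%, the Infra team 13/126 = 10.3% → Team Alpha
Overall: Team Alpha 69/141 = 48.9%, the Infra team 69/213 = 32.4% → Team Alpha
Team Alpha wins overall and in every ticket group — no reversal.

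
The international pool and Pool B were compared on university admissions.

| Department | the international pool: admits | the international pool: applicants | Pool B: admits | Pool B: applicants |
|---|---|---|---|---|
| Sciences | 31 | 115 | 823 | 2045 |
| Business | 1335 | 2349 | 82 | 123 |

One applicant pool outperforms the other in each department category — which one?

Pool B

Sciences: the international pool 31/115 = 27.0%, Pool B 823/2045 = 40.2% → Pool B
Business: the international pool 1335/2349 = 56.8%, Pool B 82/123 = 66.7% → Pool B
Pool B has the higher rate in both groups.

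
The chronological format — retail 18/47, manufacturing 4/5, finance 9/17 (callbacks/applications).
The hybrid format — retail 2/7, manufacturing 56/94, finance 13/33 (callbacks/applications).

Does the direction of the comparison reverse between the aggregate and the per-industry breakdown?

Retail: the chronological format 18/47 = 38.3%, the hybrid format 2/7 = 28.6% → the chronological format
Manufacturing: the chronological format 4/5 = 80.0%, the hybrid format 56/94 = 59.6% → the chronological format
Finance: the chronological format 9/17 = 52.9%, the hybrid format 13/33 = 39.4% → the chronological format
Overall: the chronological format 31/69 = 44.9%, the hybrid format 71/134 = 53.0% → the hybrid format
The chronological format wins each industry group but the hybrid format wins overall — the comparison reverses. The chronological format's applications skew toward retail, which has a lower base rate.

Yes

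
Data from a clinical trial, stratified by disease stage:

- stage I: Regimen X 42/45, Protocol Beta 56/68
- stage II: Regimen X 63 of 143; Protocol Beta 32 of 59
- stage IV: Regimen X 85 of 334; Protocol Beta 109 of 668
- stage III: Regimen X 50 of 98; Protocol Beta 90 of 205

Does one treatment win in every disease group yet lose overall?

Stage I: Regimen X 42/45 = 93.3%, Protocol Beta 56/68 = 82.4% → Regimen X
Stage II: Regimen X 63/143 = 44.1%, Protocol Beta 32/59 = 54.2% → Protocol Beta
Stage IV: Regimen X 85/334 = 25.4%, Protocol Beta 109/668 = 16.3% → Regimen X
Stage III: Regimen X 50/98 = 51.0%, Protocol Beta 90/205 = 43.9% → Regimen X
Overall: Regimen X 240/620 = 38.7%, Protocol Beta 287/1000 = 28.7% → Regimen X
Neither sweeps: Regimen X wins 3 of 4 groups, Protocol Beta wins 1. Regimen X wins overall but not every group — no Simpson reversal.

No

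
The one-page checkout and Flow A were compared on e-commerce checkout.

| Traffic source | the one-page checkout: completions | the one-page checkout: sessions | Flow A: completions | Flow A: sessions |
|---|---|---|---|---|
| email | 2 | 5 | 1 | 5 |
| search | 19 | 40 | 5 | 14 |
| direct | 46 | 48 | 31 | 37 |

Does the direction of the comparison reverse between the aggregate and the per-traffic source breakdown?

Email: the one-page checkout 2/5 = 40.0%, Flow A 1/5 = 20.0% → the one-page checkout
Search: the one-page checkout 19/40 = 47.5%, Flow A 5/14 = 35.7% → the one-page checkout
Direct: the one-page checkout 46/48 = 95.8%, Flow A 31/37 = 83.8% → the one-page checkout
Overall: the one-page checkout 67/93 = 72.0%, Flow A 37/56 = 66.1% → the one-page checkout
The one-page checkout wins overall and in every traffic group — no reversal.

No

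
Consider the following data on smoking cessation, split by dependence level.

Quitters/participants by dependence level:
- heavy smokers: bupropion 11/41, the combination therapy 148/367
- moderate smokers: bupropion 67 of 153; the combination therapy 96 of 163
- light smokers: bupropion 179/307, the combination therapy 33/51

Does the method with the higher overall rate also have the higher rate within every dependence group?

Heavy smokers: bupropion 11/41 = 26.8%, the combination therapy 148/367 = 40.3% → the combination therapy
Moderate smokers: bupropion 67/153 = 43.8%, the combination therapy 96/163 = 58.9% → the combination therapy
Light smokers: bupropion 179/307 = 58.3%, the combination therapy 33/51 = 64.7% → the combination therapy
Overall: bupropion 257/501 = 51.3%, the combination therapy 277/581 = 47.7% → bupropion
The combination therapy wins each dependence group but bupropion wins overall — the comparison reverses. The combination therapy's participants skew toward heavy smokers, which has a lower base rate.

No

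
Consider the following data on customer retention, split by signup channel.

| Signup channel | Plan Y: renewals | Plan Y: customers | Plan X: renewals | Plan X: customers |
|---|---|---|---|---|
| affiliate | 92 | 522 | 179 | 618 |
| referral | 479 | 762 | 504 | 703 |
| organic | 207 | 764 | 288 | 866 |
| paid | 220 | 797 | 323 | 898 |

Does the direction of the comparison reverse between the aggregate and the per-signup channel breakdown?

Affiliate: Plan Y 92/522 = 17.6%, Plan X 179/618 = 29.0% → Plan X
Referral: Plan Y 479/762 = 62.9%, Plan X 504/703 = 71.7% → Plan X
Organic: Plan Y 207/764 = 27.1%, Plan X 288/866 = 33.3% → Plan X
Paid: Plan Y 220/797 = 27.6%, Plan X 323/898 = 36.0% → Plan X
Overall: Plan Y 998/2845 = 35.1%, Plan X 1294/3085 = 41.9% → Plan X
Plan X wins overall and in every signup group — no reversal.

No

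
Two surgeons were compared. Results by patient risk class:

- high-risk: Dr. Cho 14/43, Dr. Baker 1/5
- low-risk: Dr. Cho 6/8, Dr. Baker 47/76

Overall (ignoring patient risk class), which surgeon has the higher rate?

High-risk: Dr. Cho 14/43 = 32.6%, Dr. Baker 1/5 = 20.0% → Dr. Cho
Low-risk: Dr. Cho 6/8 = 75.0%, Dr. Baker 47/76 = 61.8% → Dr. Cho
Overall: Dr. Cho 20/51 = 39.2%, Dr. Baker 48/81 = 59.3% → Dr. Baker
(Dr. Cho wins every patient risk group but Dr. Baker wins overall — Dr. Cho's operations skew toward the low-rate high-risk group.)

Dr. Baker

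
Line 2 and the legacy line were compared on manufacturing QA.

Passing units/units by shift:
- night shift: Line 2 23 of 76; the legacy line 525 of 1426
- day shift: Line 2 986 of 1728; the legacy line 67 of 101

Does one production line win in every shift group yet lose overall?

Night shift: Line 2 23/76 = 30.3%, the legacy line 525/1426 = 36.8% → the legacy line
Day shift: Line 2 986/1728 = 57.1%, the legacy line 67/101 = 66.3% → the legacy line
Overall: Line 2 1009/1804 = 55.9%, the legacy line 592/1527 = 38.8% → Line 2
The legacy line wins each shift group but Line 2 wins overall — the comparison reverses. The legacy line's units skew toward night shift, which has a lower base rate.

Yes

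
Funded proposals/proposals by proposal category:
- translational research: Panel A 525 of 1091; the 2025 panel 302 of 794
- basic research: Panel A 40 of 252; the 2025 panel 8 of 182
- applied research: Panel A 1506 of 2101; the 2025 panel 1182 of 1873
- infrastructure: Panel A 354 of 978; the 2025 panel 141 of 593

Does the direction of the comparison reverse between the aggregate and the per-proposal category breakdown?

Translational research: Panel A 525/1091 = 48.1%, the 2025 panel 302/794 = 38.0% → Panel A
Basic research: Panel A 40/252 = 15.9%, the 2025 panel 8/182 = 4.4% → Panel A
Applied research: Panel A 1506/2101 = 71.7%, the 2025 panel 1182/1873 = 63.1% → Panel A
Infrastructure: Panel A 354/978 = 36.2%, the 2025 panel 141/593 = 23.8% → Panel A
Overall: Panel A 2425/4422 = 54.8%, the 2025 panel 1633/3442 = 47.4% → Panel A
Panel A wins overall and in every proposal group — no reversal.

No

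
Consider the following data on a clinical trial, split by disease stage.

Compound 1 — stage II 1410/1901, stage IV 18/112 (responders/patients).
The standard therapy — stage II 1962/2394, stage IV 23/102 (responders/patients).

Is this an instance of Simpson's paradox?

Stage II: Compound 1 1410/1901 = 74.2%, the standard therapy 1962/2394 = 82.0% → the standard therapy
Stage IV: Compound 1 18/112 = 16.1%, the standard therapy 23/102 = 22.5% → the standard therapy
Overall: Compound 1 1428/2013 = 70.9%, the standard therapy 1985/2496 = 79.5% → the standard therapy
The standard therapy wins overall and in every disease group — no reversal.

No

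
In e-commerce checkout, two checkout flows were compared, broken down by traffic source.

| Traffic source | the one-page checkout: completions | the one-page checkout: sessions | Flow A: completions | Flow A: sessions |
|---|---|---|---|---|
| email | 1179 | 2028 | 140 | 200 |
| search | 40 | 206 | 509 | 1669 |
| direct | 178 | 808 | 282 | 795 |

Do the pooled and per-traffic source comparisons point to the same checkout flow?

Email: the one-page checkout 1179/2028 = 58.1%, Flow A 140/200 = 70.0% → Flow A
Search: the one-page checkout 40/206 = 19.4%, Flow A 509/1669 = 30.5% → Flow A
Direct: the one-page checkout 178/808 = 22.0%, Flow A 282/795 = 35.5% → Flow A
Overall: the one-page checkout 1397/3042 = 45.9%, Flow A 931/2664 = 34.9% → the one-page checkout
Flow A wins each traffic group but the one-page checkout wins overall — the comparison reverses. Flow A's sessions skew toward search, which has a lower base rate.

No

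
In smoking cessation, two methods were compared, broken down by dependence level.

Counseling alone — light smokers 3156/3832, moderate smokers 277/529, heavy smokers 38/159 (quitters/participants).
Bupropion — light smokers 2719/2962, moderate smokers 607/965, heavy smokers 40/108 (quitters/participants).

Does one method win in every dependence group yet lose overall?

Light smokers: counseling alone 3156/3832 = 82.4%, bupropion 2719/2962 = 91.8% → bupropion
Moderate smokers: counseling alone 277/529 = 52.4%, bupropion 607/965 = 62.9% → bupropion
Heavy smokers: counseling alone 38/159 = 23.9%, bupropion 40/108 = 37.0% → bupropion
Overall: counseling alone 3471/4520 = 76.8%, bupropion 3366/4035 = 83.4% → bupropion
Bupropion wins overall and in every dependence group — no reversal.

No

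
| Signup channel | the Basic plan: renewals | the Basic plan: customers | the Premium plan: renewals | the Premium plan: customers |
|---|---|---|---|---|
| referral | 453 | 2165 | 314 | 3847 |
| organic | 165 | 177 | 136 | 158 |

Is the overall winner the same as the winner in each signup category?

Referral: the Basic plan 453/2165 = 20.9%, the Premium plan 314/3847 = 8.2% → the Basic plan
Organic: the Basic plan 165/177 = 93.2%, the Premium plan 136/158 = 86.1% → the Basic plan
Overall: the Basic plan 618/2342 = 26.4%, the Premium plan 450/4005 = 11.2% → the Basic plan
The Basic plan wins overall and in every signup group — no reversal.

Yes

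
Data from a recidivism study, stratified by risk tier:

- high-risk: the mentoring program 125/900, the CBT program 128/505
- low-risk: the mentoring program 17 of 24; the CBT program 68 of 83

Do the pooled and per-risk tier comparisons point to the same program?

High-risk: the mentoring program 125/900 = 13.9%, the CBT program 128/505 = 25.3% → the CBT program
Low-risk: the mentoring program 17/24 = 70.8%, the CBT program 68/83 = 81.9% → the CBT program
Overall: the mentoring program 142/924 = 15.4%, the CBT program 196/588 = 33.3% → the CBT program
The CBT program wins overall and in every risk group — no reversal.

Yes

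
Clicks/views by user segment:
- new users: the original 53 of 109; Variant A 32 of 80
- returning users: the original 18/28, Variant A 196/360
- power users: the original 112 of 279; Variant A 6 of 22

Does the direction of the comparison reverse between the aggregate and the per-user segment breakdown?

New users: the original 53/109 = 48.6%, Variant A 32/80 = 40.0% → the original
Returning users: the original 18/28 = 64.3%, Variant A 196/360 = 54.4% → the original
Power users: the original 112/279 = 40.1%, Variant A 6/22 = 27.3% → the original
Overall: the original 183/416 = 44.0%, Variant A 234/462 = 50.6% → Variant A
The original wins each user group but Variant A wins overall — the comparison reverses. The original's views skew toward power users, which has a lower base rate.

Yes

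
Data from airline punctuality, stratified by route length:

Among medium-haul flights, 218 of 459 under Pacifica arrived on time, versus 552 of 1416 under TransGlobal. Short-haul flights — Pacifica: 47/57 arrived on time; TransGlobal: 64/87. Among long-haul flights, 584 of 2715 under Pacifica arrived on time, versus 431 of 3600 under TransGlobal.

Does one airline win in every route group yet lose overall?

Medium-haul: Pacifica 218/459 = 47.5%, TransGlobal 552/1416 = 39.0% → Pacifica
Short-haul: Pacifica 47/57 = 82.5%, TransGlobal 64/87 = 73.6% → Pacifica
Long-haul: Pacifica 584/2715 = 21.5%, TransGlobal 431/3600 = 12.0% → Pacifica
Overall: Pacifica 849/3231 = 26.3%, TransGlobal 1047/5103 = 20.5% → Pacifica
Pacifica wins overall and in every route group — no reversal.

No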